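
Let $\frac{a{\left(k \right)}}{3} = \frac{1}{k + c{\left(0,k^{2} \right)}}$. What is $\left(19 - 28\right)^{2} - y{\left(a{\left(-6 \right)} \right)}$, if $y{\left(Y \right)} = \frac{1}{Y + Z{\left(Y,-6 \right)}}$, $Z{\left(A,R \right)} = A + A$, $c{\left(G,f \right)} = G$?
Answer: $\frac{245}{3} \approx 81.667$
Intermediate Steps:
$a{\left(k \right)} = \frac{3}{k}$ ($a{\left(k \right)} = \frac{3}{k + 0} = \frac{3}{k}$)
$Z{\left(A,R \right)} = 2 A$
$y{\left(Y \right)} = \frac{1}{3 Y}$ ($y{\left(Y \right)} = \frac{1}{Y + 2 Y} = \frac{1}{3 Y}$)
$\left(19 - 28\right)^{2} - y{\left(a{\left(-6 \right)} \right)} = \left(19 - 28\right)^{2} - \frac{1}{3 \frac{3}{-6}} = \left(-9\right)^{2} - \frac{1}{3 \cdot 3 \left(- \frac{1}{6}\right)} = 81 - \frac{1}{3 \left(- \frac{1}{2}\right)} = 81 - \frac{1}{3} \left(-2\right) = 81 - - \frac{2}{3} = 81 + \frac{2}{3} = \frac{245}{3}$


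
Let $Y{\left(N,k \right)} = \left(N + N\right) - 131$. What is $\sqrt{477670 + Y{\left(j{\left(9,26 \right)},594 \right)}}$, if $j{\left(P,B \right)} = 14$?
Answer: $3 \sqrt{53063} \approx 691.06$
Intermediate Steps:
$Y{\left(N,k \right)} = -131 + 2 N$ ($Y{\left(N,k \right)} = 2 N - 131 = -131 + 2 N$)
$\sqrt{477670 + Y{\left(j{\left(9,26 \right)},594 \right)}} = \sqrt{477670 + \left(-131 + 2 \cdot 14\right)} = \sqrt{477670 + \left(-131 + 28\right)} = \sqrt{477670 - 103} = \sqrt{477567} = 3 \sqrt{53063}$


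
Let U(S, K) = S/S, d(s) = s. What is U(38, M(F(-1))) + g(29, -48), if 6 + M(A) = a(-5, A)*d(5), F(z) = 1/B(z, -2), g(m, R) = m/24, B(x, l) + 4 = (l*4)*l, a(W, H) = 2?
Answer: 53/24 ≈ 2.2083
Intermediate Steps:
B(x, l) = -4 + 4*l² (B(x, l) = -4 + (l*4)*l = -4 + (4*l)*l = -4 + 4*l²)
g(m, R) = m/24 (g(m, R) = m*(1/24) = m/24)
F(z) = 1/12 (F(z) = 1/(-4 + 4*(-2)²) = 1/(-4 + 4*4) = 1/(-4 + 16) = 1/12)
M(A) = 4 (M(A) = -6 + 2*5 = -6 + 10 = 4)
U(S, K) = 1
U(38, M(F(-1))) + g(29, -48) = 1 + (1/24)*29 = 1 + 29/24 = 53/24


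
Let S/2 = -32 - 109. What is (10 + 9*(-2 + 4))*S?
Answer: -7896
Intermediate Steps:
S = -282 (S = 2*(-32 - 109) = 2*(-141) = -282)
(10 + 9*(-2 + 4))*S = (10 + 9*(-2 + 4))*(-282) = (10 + 9*2)*(-282) = (10 + 18)*(-282) = 28*(-282) = -7896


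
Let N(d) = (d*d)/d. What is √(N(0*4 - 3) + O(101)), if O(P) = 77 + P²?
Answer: 5*√411 ≈ 101.37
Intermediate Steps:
N(d) = d (N(d) = d²/d = d)
√(N(0*4 - 3) + O(101)) = √((0*4 - 3) + (77 + 101²)) = √((0 - 3) + (77 + 10201)) = √(-3 + 10278) = √10275 = 5*√411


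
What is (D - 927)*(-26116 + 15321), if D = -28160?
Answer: 313994165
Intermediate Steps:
(D - 927)*(-26116 + 15321) = (-28160 - 927)*(-26116 + 15321) = -29087*(-10795) = 313994165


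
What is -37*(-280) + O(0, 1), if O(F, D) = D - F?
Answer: 10361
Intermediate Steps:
-37*(-280) + O(0, 1) = -37*(-280) + (1 - 1*0) = 10360 + (1 + 0) = 10360 + 1 = 10361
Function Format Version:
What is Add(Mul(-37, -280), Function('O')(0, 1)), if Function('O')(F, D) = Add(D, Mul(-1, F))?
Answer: 10361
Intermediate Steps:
Add(Mul(-37, -280), Function('O')(0, 1)) = Add(Mul(-37, -280), Add(1, Mul(-1, 0))) = Add(10360, Add(1, 0)) = Add(10360, 1) = 10361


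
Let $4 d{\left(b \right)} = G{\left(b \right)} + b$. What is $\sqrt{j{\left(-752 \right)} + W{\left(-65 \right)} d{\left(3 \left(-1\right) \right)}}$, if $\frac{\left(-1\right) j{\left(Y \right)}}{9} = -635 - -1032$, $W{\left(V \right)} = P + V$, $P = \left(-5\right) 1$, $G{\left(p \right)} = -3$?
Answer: $34 i \sqrt{3} \approx 58.89 i$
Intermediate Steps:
$P = -5$
$W{\left(V \right)} = -5 + V$
$j{\left(Y \right)} = -3573$ ($j{\left(Y \right)} = - 9 \left(-635 - -1032\right) = - 9 \left(-635 + 1032\right) = \left(-9\right) 397 = -3573$)
$d{\left(b \right)} = - \frac{3}{4} + \frac{b}{4}$ ($d{\left(b \right)} = \frac{-3 + b}{4} = - \frac{3}{4} + \frac{b}{4}$)
$\sqrt{j{\left(-752 \right)} + W{\left(-65 \right)} d{\left(3 \left(-1\right) \right)}} = \sqrt{-3573 + \left(-5 - 65\right) \left(- \frac{3}{4} + \frac{3 \left(-1\right)}{4}\right)} = \sqrt{-3573 - 70 \left(- \frac{3}{4} + \frac{1}{4} \left(-3\right)\right)} = \sqrt{-3573 - 70 \left(- \frac{3}{4} - \frac{3}{4}\right)} = \sqrt{-3573 - -105} = \sqrt{-3573 + 105} = \sqrt{-3468} = 34 i \sqrt{3}$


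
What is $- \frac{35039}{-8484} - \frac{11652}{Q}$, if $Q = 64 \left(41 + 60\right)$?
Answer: $\frac{78983}{33936} \approx 2.3274$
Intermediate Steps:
$Q = 6464$ ($Q = 64 \cdot 101 = 6464$)
$- \frac{35039}{-8484} - \frac{11652}{Q} = - \frac{35039}{-8484} - \frac{11652}{6464} = \left(-35039\right) \left(- \frac{1}{8484}\right) - \frac{2913}{1616} = \frac{35039}{8484} - \frac{2913}{1616} = \frac{78983}{33936}$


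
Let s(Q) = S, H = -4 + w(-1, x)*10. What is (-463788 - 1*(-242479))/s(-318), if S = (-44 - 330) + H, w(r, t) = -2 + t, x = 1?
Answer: 221309/388 ≈ 570.38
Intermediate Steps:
H = -14 (H = -4 + (-2 + 1)*10 = -4 - 1*10 = -4 - 10 = -14)
S = -388 (S = (-44 - 330) - 14 = -374 - 14 = -388)
s(Q) = -388
(-463788 - 1*(-242479))/s(-318) = (-463788 - 1*(-242479))/(-388) = (-463788 + 242479)*(-1/388) = -221309*(-1/388) = 221309/388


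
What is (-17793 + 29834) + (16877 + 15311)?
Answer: 44229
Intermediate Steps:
(-17793 + 29834) + (16877 + 15311) = 12041 + 32188 = 44229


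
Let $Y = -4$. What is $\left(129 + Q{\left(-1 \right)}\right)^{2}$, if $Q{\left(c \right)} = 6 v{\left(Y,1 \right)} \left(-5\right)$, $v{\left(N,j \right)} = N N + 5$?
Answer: $251001$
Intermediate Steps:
$v{\left(N,j \right)} = 5 + N^{2}$ ($v{\left(N,j \right)} = N^{2} + 5 = 5 + N^{2}$)
$Q{\left(c \right)} = -630$ ($Q{\left(c \right)} = 6 \left(5 + \left(-4\right)^{2}\right) \left(-5\right) = 6 \left(5 + 16\right) \left(-5\right) = 6 \cdot 21 \left(-5\right) = 126 \left(-5\right) = -630$)
$\left(129 + Q{\left(-1 \right)}\right)^{2} = \left(129 - 630\right)^{2} = \left(-501\right)^{2} = 251001$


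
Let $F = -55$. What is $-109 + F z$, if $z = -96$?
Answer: $5171$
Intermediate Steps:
$-109 + F z = -109 - -5280 = -109 + 5280 = 5171$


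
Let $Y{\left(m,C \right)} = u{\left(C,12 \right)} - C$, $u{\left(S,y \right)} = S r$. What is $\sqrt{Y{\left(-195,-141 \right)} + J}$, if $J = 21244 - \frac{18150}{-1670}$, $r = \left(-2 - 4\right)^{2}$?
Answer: $\frac{\sqrt{455144806}}{167} \approx 127.75$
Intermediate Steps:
$r = 36$ ($r = \left(-6\right)^{2} = 36$)
$J = \frac{3549563}{167}$ ($J = 21244 - 18150 \left(- \frac{1}{1670}\right) = 21244 - - \frac{1815}{167} = 21244 + \frac{1815}{167} = \frac{3549563}{167} \approx 21255.0$)
$u{\left(S,y \right)} = 36 S$ ($u{\left(S,y \right)} = S 36 = 36 S$)
$Y{\left(m,C \right)} = 35 C$ ($Y{\left(m,C \right)} = 36 C - C = 35 C$)
$\sqrt{Y{\left(-195,-141 \right)} + J} = \sqrt{35 \left(-141\right) + \frac{3549563}{167}} = \sqrt{-4935 + \frac{3549563}{167}} = \sqrt{\frac{2725418}{167}} = \frac{\sqrt{455144806}}{167}$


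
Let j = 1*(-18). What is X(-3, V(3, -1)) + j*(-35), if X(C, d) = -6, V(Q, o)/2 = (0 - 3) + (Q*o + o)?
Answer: 624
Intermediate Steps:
V(Q, o) = -6 + 2*o + 2*Q*o (V(Q, o) = 2*((0 - 3) + (Q*o + o)) = 2*(-3 + (o + Q*o)) = 2*(-3 + o + Q*o) = -6 + 2*o + 2*Q*o)
j = -18
X(-3, V(3, -1)) + j*(-35) = -6 - 18*(-35) = -6 + 630 = 624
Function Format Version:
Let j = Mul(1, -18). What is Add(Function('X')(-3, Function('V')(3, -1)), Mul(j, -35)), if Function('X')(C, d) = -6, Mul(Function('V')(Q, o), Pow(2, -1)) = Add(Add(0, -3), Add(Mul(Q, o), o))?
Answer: 624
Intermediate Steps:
Function('V')(Q, o) = Add(-6, Mul(2, o), Mul(2, Q, o)) (Function('V')(Q, o) = Mul(2, Add(Add(0, -3), Add(Mul(Q, o), o))) = Mul(2, Add(-3, Add(o, Mul(Q, o)))) = Mul(2, Add(-3, o, Mul(Q, o))) = Add(-6, Mul(2, o), Mul(2, Q, o)))
j = -18
Add(Function('X')(-3, Function('V')(3, -1)), Mul(j, -35)) = Add(-6, Mul(-18, -35)) = Add(-6, 630) = 624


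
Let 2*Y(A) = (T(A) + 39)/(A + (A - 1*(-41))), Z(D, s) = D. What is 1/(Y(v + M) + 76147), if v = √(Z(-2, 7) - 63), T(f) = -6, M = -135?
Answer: 486426578/37039889759673 + 4*I*√65/37039889759673 ≈ 1.3133e-5 + 8.7066e-13*I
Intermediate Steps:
v = I*√65 (v = √(-2 - 63) = √(-65) = I*√65 ≈ 8.0623*I)
Y(A) = 33/(2*(41 + 2*A)) (Y(A) = ((-6 + 39)/(A + (A - 1*(-41))))/2 = (33/(A + (A + 41)))/2 = (33/(A + (41 + A)))/2 = (33/(41 + 2*A))/2 = 33/(2*(41 + 2*A)))
1/(Y(v + M) + 76147) = 1/(33/(2*(41 + 2*(I*√65 - 135))) + 76147) = 1/(33/(2*(41 + 2*(-135 + I*√65))) + 76147) = 1/(33/(2*(41 + (-270 + 2*I*√65))) + 76147) = 1/(33/(2*(-229 + 2*I*√65)) + 76147) = 1/(76147 + 33/(2*(-229 + 2*I*√65)))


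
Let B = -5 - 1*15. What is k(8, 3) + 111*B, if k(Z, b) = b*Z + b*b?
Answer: -2187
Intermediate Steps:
k(Z, b) = b**2 + Z*b (k(Z, b) = Z*b + b**2 = b**2 + Z*b)
B = -20 (B = -5 - 15 = -20)
k(8, 3) + 111*B = 3*(8 + 3) + 111*(-20) = 3*11 - 2220 = 33 - 2220 = -2187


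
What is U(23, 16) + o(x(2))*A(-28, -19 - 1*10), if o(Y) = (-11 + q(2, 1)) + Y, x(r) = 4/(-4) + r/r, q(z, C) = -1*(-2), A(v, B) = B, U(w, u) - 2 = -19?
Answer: 244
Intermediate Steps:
U(w, u) = -17 (U(w, u) = 2 - 19 = -17)
q(z, C) = 2
x(r) = 0 (x(r) = 4*(-1/4) + 1 = -1 + 1 = 0)
o(Y) = -9 + Y (o(Y) = (-11 + 2) + Y = -9 + Y)
U(23, 16) + o(x(2))*A(-28, -19 - 1*10) = -17 + (-9 + 0)*(-19 - 1*10) = -17 - 9*(-19 - 10) = -17 - 9*(-29) = -17 + 261 = 244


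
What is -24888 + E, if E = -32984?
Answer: -57872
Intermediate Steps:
-24888 + E = -24888 - 32984 = -57872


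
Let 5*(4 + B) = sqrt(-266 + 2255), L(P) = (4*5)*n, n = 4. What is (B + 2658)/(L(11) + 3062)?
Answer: 1327/1571 + 3*sqrt(221)/15710 ≈ 0.84752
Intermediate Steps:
L(P) = 80 (L(P) = (4*5)*4 = 20*4 = 80)
B = -4 + 3*sqrt(221)/5 (B = -4 + sqrt(-266 + 2255)/5 = -4 + sqrt(1989)/5 = -4 + (3*sqrt(221))/5 = -4 + 3*sqrt(221)/5 ≈ 4.9196)
(B + 2658)/(L(11) + 3062) = ((-4 + 3*sqrt(221)/5) + 2658)/(80 + 3062) = (2654 + 3*sqrt(221)/5)/3142 = (2654 + 3*sqrt(221)/5)*(1/3142) = 1327/1571 + 3*sqrt(221)/15710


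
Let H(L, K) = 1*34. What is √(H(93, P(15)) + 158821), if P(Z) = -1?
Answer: √158855 ≈ 398.57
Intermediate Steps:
H(L, K) = 34
√(H(93, P(15)) + 158821) = √(34 + 158821) = √158855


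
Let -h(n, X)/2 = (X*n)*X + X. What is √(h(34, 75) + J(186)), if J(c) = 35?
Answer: I*√382615 ≈ 618.56*I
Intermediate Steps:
h(n, X) = -2*X - 2*n*X² (h(n, X) = -2*((X*n)*X + X) = -2*(n*X² + X) = -2*(X + n*X²) = -2*X - 2*n*X²)
√(h(34, 75) + J(186)) = √(-2*75*(1 + 75*34) + 35) = √(-2*75*(1 + 2550) + 35) = √(-2*75*2551 + 35) = √(-382650 + 35) = √(-382615) = I*√382615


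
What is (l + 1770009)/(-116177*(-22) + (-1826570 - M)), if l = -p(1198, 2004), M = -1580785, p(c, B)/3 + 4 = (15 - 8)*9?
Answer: 1769832/2310109 ≈ 0.76612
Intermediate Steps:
p(c, B) = 177 (p(c, B) = -12 + 3*((15 - 8)*9) = -12 + 3*(7*9) = -12 + 3*63 = -12 + 189 = 177)
l = -177 (l = -1*177 = -177)
(l + 1770009)/(-116177*(-22) + (-1826570 - M)) = (-177 + 1770009)/(-116177*(-22) + (-1826570 - 1*(-1580785))) = 1769832/(2555894 + (-1826570 + 1580785)) = 1769832/(2555894 - 245785) = 1769832/2310109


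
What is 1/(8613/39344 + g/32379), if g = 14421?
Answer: 424639792/282086717 ≈ 1.5054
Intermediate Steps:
1/(8613/39344 + g/32379) = 1/(8613/39344 + 14421/32379) = 1/(8613*(1/39344) + 14421*(1/32379)) = 1/(8613/39344 + 4807/10793) = 1/(282086717/424639792) = 424639792/282086717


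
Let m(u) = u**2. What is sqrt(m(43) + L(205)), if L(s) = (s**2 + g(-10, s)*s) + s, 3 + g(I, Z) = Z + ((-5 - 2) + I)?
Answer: 2*sqrt(20501) ≈ 286.36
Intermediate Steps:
g(I, Z) = -10 + I + Z (g(I, Z) = -3 + (Z + ((-5 - 2) + I)) = -3 + (Z + (-7 + I)) = -3 + (-7 + I + Z) = -10 + I + Z)
L(s) = s + s**2 + s*(-20 + s) (L(s) = (s**2 + (-10 - 10 + s)*s) + s = (s**2 + (-20 + s)*s) + s = (s**2 + s*(-20 + s)) + s = s + s**2 + s*(-20 + s))
sqrt(m(43) + L(205)) = sqrt(43**2 + 205*(-19 + 2*205)) = sqrt(1849 + 205*(-19 + 410)) = sqrt(1849 + 205*391) = sqrt(1849 + 80155) = sqrt(82004) = 2*sqrt(20501)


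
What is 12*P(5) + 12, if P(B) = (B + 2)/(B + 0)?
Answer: 144/5 ≈ 28.800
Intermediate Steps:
P(B) = (2 + B)/B
12*P(5) + 12 = 12*((2 + 5)/5) + 12 = 12*((⅕)*7) + 12 = 12*(7/5) + 12 = 84/5 + 12 = 144/5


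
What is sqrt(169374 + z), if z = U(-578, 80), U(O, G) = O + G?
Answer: 6*sqrt(4691) ≈ 410.95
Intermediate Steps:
U(O, G) = G + O
z = -498 (z = 80 - 578 = -498)
sqrt(169374 + z) = sqrt(169374 - 498) = sqrt(168876) = 6*sqrt(4691)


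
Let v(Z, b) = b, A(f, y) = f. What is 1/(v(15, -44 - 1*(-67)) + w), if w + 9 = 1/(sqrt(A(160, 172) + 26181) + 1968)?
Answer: 53855530/754004973 + sqrt(26341)/754004973 ≈ 0.071426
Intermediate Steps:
w = -9 + 1/(1968 + sqrt(26341)) (w = -9 + 1/(sqrt(160 + 26181) + 1968) = -9 + 1/(sqrt(26341) + 1968) = -9 + 1/(1968 + sqrt(26341)) ≈ -8.9995)
1/(v(15, -44 - 1*(-67)) + w) = 1/((-44 - 1*(-67)) + (-34618179/3846683 - sqrt(26341)/3846683)) = 1/((-44 + 67) + (-34618179/3846683 - sqrt(26341)/3846683)) = 1/(23 + (-34618179/3846683 - sqrt(26341)/3846683)) = 1/(53855530/3846683 - sqrt(26341)/3846683)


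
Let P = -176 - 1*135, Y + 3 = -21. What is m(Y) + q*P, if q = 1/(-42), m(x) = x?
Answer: -697/42 ≈ -16.595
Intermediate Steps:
Y = -24 (Y = -3 - 21 = -24)
q = -1/42 ≈ -0.023810
P = -311 (P = -176 - 135 = -311)
m(Y) + q*P = -24 - 1/42*(-311) = -24 + 311/42 = -697/42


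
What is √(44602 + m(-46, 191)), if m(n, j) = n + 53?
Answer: √44609 ≈ 211.21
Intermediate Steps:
m(n, j) = 53 + n
√(44602 + m(-46, 191)) = √(44602 + (53 - 46)) = √(44602 + 7) = √44609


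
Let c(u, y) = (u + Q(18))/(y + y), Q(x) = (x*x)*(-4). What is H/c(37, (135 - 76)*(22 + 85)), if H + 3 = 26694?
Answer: -337000566/1259 ≈ -2.6767e+5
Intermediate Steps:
H = 26691 (H = -3 + 26694 = 26691)
Q(x) = -4*x² (Q(x) = x²*(-4) = -4*x²)
c(u, y) = (-1296 + u)/(2*y) (c(u, y) = (u - 4*18²)/(y + y) = (u - 4*324)/((2*y)) = (u - 1296)*(1/(2*y)) = (-1296 + u)*(1/(2*y)) = (-1296 + u)/(2*y))
H/c(37, (135 - 76)*(22 + 85)) = 26691/(((-1296 + 37)/(2*(((135 - 76)*(22 + 85)))))) = 26691/(((½)*(-1259)/(59*107))) = 26691/(((½)*(-1259)/6313)) = 26691/(((½)*(1/6313)*(-1259))) = 26691/(-1259/12626) = 26691*(-12626/1259) = -337000566/1259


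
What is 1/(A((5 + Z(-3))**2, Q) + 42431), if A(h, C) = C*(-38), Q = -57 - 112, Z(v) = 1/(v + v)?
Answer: 1/48853 ≈ 2.0470e-5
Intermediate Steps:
Z(v) = 1/(2*v)
Q = -169
A(h, C) = -38*C
1/(A((5 + Z(-3))**2, Q) + 42431) = 1/(-38*(-169) + 42431) = 1/(6422 + 42431) = 1/48853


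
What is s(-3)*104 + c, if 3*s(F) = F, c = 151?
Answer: 47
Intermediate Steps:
s(F) = F/3
s(-3)*104 + c = ((⅓)*(-3))*104 + 151 = -1*104 + 151 = -104 + 151 = 47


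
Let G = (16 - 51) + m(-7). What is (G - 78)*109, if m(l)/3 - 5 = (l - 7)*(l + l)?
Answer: 53410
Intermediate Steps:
m(l) = 15 + 6*l*(-7 + l) (m(l) = 15 + 3*((l - 7)*(l + l)) = 15 + 3*((-7 + l)*(2*l)) = 15 + 3*(2*l*(-7 + l)) = 15 + 6*l*(-7 + l))
G = 568 (G = (16 - 51) + (15 - 42*(-7) + 6*(-7)²) = -35 + (15 + 294 + 6*49) = -35 + (15 + 294 + 294) = -35 + 603 = 568)
(G - 78)*109 = (568 - 78)*109 = 490*109 = 53410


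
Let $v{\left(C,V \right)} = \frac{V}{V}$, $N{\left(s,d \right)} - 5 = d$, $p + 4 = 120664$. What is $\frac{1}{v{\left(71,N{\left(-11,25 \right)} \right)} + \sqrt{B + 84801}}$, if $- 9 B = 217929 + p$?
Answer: $- \frac{1}{47179} + \frac{2 \sqrt{11795}}{47179} \approx 0.0045827$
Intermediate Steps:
$p = 120660$ ($p = -4 + 120664 = 120660$)
$N{\left(s,d \right)} = 5 + d$
$v{\left(C,V \right)} = 1$
$B = -37621$ ($B = - \frac{217929 + 120660}{9} = \left(- \frac{1}{9}\right) 338589 = -37621$)
$\frac{1}{v{\left(71,N{\left(-11,25 \right)} \right)} + \sqrt{B + 84801}} = \frac{1}{1 + \sqrt{-37621 + 84801}} = \frac{1}{1 + \sqrt{47180}} = \frac{1}{1 + 2 \sqrt{11795}}$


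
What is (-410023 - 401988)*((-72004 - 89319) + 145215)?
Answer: 13079873188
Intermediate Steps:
(-410023 - 401988)*((-72004 - 89319) + 145215) = -812011*(-161323 + 145215) = -812011*(-16108) = 13079873188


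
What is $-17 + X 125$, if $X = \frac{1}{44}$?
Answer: $- \frac{623}{44} \approx -14.159$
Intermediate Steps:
$X = \frac{1}{44} \approx 0.022727$
$-17 + X 125 = -17 + \frac{1}{44} \cdot 125 = -17 + \frac{125}{44} = - \frac{623}{44}$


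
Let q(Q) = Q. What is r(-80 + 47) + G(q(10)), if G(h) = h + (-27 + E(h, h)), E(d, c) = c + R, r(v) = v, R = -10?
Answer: -50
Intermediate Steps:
E(d, c) = -10 + c (E(d, c) = c - 10 = -10 + c)
G(h) = -37 + 2*h (G(h) = h + (-27 + (-10 + h)) = h + (-37 + h) = -37 + 2*h)
r(-80 + 47) + G(q(10)) = (-80 + 47) + (-37 + 2*10) = -33 + (-37 + 20) = -33 - 17 = -50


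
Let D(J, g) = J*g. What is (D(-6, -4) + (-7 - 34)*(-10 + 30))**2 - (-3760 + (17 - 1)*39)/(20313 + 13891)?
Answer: 5418051200/8551 ≈ 6.3362e+5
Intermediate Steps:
(D(-6, -4) + (-7 - 34)*(-10 + 30))**2 - (-3760 + (17 - 1)*39)/(20313 + 13891) = (-6*(-4) + (-7 - 34)*(-10 + 30))**2 - (-3760 + (17 - 1)*39)/(20313 + 13891) = (24 - 41*20)**2 - (-3760 + 16*39)/34204 = (24 - 820)**2 - (-3760 + 624)/34204 = (-796)**2 - (-3136)/34204 = 633616 - 1*(-784/8551) = 633616 + 784/8551 = 5418051200/8551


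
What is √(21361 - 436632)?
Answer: I*√415271 ≈ 644.42*I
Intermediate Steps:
√(21361 - 436632) = √(-415271) = I*√415271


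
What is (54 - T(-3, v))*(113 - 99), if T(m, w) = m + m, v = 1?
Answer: 840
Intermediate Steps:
T(m, w) = 2*m
(54 - T(-3, v))*(113 - 99) = (54 - 2*(-3))*(113 - 99) = (54 - 1*(-6))*14 = (54 + 6)*14 = 60*14 = 840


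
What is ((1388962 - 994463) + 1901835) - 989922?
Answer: 1306412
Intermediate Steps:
((1388962 - 994463) + 1901835) - 989922 = (394499 + 1901835) - 989922 = 2296334 - 989922 = 1306412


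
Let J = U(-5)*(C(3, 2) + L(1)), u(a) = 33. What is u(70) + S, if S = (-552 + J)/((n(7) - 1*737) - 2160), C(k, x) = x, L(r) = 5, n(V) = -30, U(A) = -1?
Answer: 97150/2927 ≈ 33.191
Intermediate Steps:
J = -7 (J = -(2 + 5) = -1*7 = -7)
S = 559/2927 (S = (-552 - 7)/((-30 - 1*737) - 2160) = -559/((-30 - 737) - 2160) = -559/(-767 - 2160) = -559/(-2927) = -559*(-1/2927) = 559/2927 ≈ 0.19098)
u(70) + S = 33 + 559/2927 = 97150/2927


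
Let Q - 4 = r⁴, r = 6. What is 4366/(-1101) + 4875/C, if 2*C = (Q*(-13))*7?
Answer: -811127/200382 ≈ -4.0479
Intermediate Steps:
Q = 1300 (Q = 4 + 6⁴ = 4 + 1296 = 1300)
C = -59150 (C = ((1300*(-13))*7)/2 = (-16900*7)/2 = (½)*(-118300) = -59150)
4366/(-1101) + 4875/C = 4366/(-1101) + 4875/(-59150) = 4366*(-1/1101) + 4875*(-1/59150) = -4366/1101 - 15/182 = -811127/200382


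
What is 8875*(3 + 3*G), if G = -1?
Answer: 0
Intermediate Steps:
8875*(3 + 3*G) = 8875*(3 + 3*(-1)) = 8875*(3 - 3) = 8875*0 = 0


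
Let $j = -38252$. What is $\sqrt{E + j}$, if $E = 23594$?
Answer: $i \sqrt{14658} \approx 121.07 i$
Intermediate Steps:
$\sqrt{E + j} = \sqrt{23594 - 38252} = \sqrt{-14658} = i \sqrt{14658}$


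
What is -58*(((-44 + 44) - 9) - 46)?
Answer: 3190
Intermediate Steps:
-58*(((-44 + 44) - 9) - 46) = -58*((0 - 9) - 46) = -58*(-9 - 46) = -58*(-55) = 3190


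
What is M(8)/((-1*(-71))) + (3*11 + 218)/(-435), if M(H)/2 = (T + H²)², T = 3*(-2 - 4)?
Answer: 1823099/30885 ≈ 59.029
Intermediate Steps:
T = -18 (T = 3*(-6) = -18)
M(H) = 2*(-18 + H²)²
M(8)/((-1*(-71))) + (3*11 + 218)/(-435) = (2*(-18 + 8²)²)/((-1*(-71))) + (3*11 + 218)/(-435) = (2*(-18 + 64)²)/71 + (33 + 218)*(-1/435) = (2*46²)*(1/71) + 251*(-1/435) = (2*2116)*(1/71) - 251/435 = 4232*(1/71) - 251/435 = 4232/71 - 251/435 = 1823099/30885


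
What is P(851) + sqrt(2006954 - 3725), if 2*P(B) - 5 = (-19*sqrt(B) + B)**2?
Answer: 1031417/2 - 16169*sqrt(851) + 3*sqrt(222581) ≈ 45443.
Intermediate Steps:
P(B) = 5/2 + (B - 19*sqrt(B))**2/2 (P(B) = 5/2 + (-19*sqrt(B) + B)**2/2 = 5/2 + (B - 19*sqrt(B))**2/2)
P(851) + sqrt(2006954 - 3725) = (5/2 + (-1*851 + 19*sqrt(851))**2/2) + sqrt(2006954 - 3725) = (5/2 + (-851 + 19*sqrt(851))**2/2) + sqrt(2003229) = (5/2 + (-851 + 19*sqrt(851))**2/2) + 3*sqrt(222581) = 5/2 + (-851 + 19*sqrt(851))**2/2 + 3*sqrt(222581)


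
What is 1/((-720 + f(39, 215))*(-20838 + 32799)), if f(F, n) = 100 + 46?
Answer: -1/6865614 ≈ -1.4565e-7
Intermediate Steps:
f(F, n) = 146
1/((-720 + f(39, 215))*(-20838 + 32799)) = 1/((-720 + 146)*(-20838 + 32799)) = 1/(-574*11961) = 1/(-6865614) = -1/6865614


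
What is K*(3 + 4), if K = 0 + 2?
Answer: 14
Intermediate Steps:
K = 2
K*(3 + 4) = 2*(3 + 4) = 2*7 = 14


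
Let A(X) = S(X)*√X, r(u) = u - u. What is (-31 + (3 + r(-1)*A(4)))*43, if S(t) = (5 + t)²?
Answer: -1204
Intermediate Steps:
r(u) = 0
A(X) = √X*(5 + X)² (A(X) = (5 + X)²*√X = √X*(5 + X)²)
(-31 + (3 + r(-1)*A(4)))*43 = (-31 + (3 + 0*(√4*(5 + 4)²)))*43 = (-31 + (3 + 0*(2*9²)))*43 = (-31 + (3 + 0*(2*81)))*43 = (-31 + (3 + 0*162))*43 = (-31 + (3 + 0))*43 = (-31 + 3)*43 = -28*43 = -1204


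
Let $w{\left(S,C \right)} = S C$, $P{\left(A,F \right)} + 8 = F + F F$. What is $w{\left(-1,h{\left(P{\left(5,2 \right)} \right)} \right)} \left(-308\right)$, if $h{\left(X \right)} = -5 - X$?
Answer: $-924$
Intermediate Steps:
$P{\left(A,F \right)} = -8 + F + F^{2}$ ($P{\left(A,F \right)} = -8 + \left(F + F F\right) = -8 + \left(F + F^{2}\right) = -8 + F + F^{2}$)
$w{\left(S,C \right)} = C S$
$w{\left(-1,h{\left(P{\left(5,2 \right)} \right)} \right)} \left(-308\right) = \left(-5 - \left(-8 + 2 + 2^{2}\right)\right) \left(-1\right) \left(-308\right) = \left(-5 - \left(-8 + 2 + 4\right)\right) \left(-1\right) \left(-308\right) = \left(-5 - -2\right) \left(-1\right) \left(-308\right) = \left(-5 + 2\right) \left(-1\right) \left(-308\right) = \left(-3\right) \left(-1\right) \left(-308\right) = 3 \left(-308\right) = -924$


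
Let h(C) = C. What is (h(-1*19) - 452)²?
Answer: 221841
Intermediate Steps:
(h(-1*19) - 452)² = (-1*19 - 452)² = (-19 - 452)² = (-471)² = 221841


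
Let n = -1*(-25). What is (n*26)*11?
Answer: 7150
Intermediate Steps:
n = 25
(n*26)*11 = (25*26)*11 = 650*11 = 7150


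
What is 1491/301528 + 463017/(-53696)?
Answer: -17441566155/2023855936 ≈ -8.6180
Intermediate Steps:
1491/301528 + 463017/(-53696) = 1491*(1/301528) + 463017*(-1/53696) = 1491/301528 - 463017/53696 = -17441566155/2023855936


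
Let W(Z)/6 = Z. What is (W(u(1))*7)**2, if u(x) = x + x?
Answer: 7056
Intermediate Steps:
u(x) = 2*x
W(Z) = 6*Z
(W(u(1))*7)**2 = ((6*(2*1))*7)**2 = ((6*2)*7)**2 = (12*7)**2 = 84**2 = 7056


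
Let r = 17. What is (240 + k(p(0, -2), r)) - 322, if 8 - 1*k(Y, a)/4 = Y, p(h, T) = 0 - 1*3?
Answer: -38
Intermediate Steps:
p(h, T) = -3 (p(h, T) = 0 - 3 = -3)
k(Y, a) = 32 - 4*Y
(240 + k(p(0, -2), r)) - 322 = (240 + (32 - 4*(-3))) - 322 = (240 + (32 + 12)) - 322 = (240 + 44) - 322 = 284 - 322 = -38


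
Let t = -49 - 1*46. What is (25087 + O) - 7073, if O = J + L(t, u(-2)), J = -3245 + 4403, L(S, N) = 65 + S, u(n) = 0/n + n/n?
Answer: 19142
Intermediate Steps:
u(n) = 1 (u(n) = 0 + 1 = 1)
t = -95 (t = -49 - 46 = -95)
J = 1158
O = 1128 (O = 1158 + (65 - 95) = 1158 - 30 = 1128)
(25087 + O) - 7073 = (25087 + 1128) - 7073 = 26215 - 7073 = 19142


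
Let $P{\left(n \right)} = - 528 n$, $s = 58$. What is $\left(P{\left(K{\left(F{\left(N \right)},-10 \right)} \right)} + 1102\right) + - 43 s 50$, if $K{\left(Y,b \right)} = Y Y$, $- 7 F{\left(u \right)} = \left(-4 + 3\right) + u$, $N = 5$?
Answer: $- \frac{6064750}{49} \approx -1.2377 \cdot 10^{5}$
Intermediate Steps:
$F{\left(u \right)} = \frac{1}{7} - \frac{u}{7}$ ($F{\left(u \right)} = - \frac{\left(-4 + 3\right) + u}{7} = - \frac{-1 + u}{7} = \frac{1}{7} - \frac{u}{7}$)
$K{\left(Y,b \right)} = Y^{2}$
$\left(P{\left(K{\left(F{\left(N \right)},-10 \right)} \right)} + 1102\right) + - 43 s 50 = \left(- 528 \left(\frac{1}{7} - \frac{5}{7}\right)^{2} + 1102\right) + \left(-43\right) 58 \cdot 50 = \left(- 528 \left(\frac{1}{7} - \frac{5}{7}\right)^{2} + 1102\right) - 124700 = \left(- 528 \left(- \frac{4}{7}\right)^{2} + 1102\right) - 124700 = \left(\left(-528\right) \frac{16}{49} + 1102\right) - 124700 = \left(- \frac{8448}{49} + 1102\right) - 124700 = \frac{45550}{49} - 124700 = - \frac{6064750}{49}$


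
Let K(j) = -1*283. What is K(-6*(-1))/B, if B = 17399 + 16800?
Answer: -283/34199 ≈ -0.0082751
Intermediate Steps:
K(j) = -283
B = 34199
K(-6*(-1))/B = -283/34199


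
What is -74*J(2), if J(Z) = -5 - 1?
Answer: 444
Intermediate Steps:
J(Z) = -6
-74*J(2) = -74*(-6) = 444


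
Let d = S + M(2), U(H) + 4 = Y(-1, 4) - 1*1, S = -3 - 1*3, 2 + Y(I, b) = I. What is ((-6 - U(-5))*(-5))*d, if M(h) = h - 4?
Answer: 80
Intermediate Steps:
Y(I, b) = -2 + I
S = -6 (S = -3 - 3 = -6)
M(h) = -4 + h
U(H) = -8 (U(H) = -4 + ((-2 - 1) - 1*1) = -4 + (-3 - 1) = -4 - 4 = -8)
d = -8 (d = -6 + (-4 + 2) = -6 - 2 = -8)
((-6 - U(-5))*(-5))*d = ((-6 - 1*(-8))*(-5))*(-8) = ((-6 + 8)*(-5))*(-8) = (2*(-5))*(-8) = -10*(-8) = 80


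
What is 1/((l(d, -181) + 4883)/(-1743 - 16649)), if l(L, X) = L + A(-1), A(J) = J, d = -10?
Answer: -2299/609 ≈ -3.7750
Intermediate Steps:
l(L, X) = -1 + L (l(L, X) = L - 1 = -1 + L)
1/((l(d, -181) + 4883)/(-1743 - 16649)) = 1/(((-1 - 10) + 4883)/(-1743 - 16649)) = 1/((-11 + 4883)/(-18392)) = 1/(4872*(-1/18392)) = 1/(-609/2299) = -2299/609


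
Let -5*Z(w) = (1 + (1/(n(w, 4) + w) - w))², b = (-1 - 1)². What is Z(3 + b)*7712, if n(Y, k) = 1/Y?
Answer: -165516872/3125 ≈ -52965.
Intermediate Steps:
b = 4 (b = (-2)² = 4)
Z(w) = -(1 + 1/(w + 1/w) - w)²/5 (Z(w) = -(1 + (1/(1/w + w) - w))²/5 = -(1 + (1/(w + 1/w) - w))²/5 = -(1 + 1/(w + 1/w) - w)²/5)
Z(3 + b)*7712 = -(-1 + (3 + 4)²*(-1 + (3 + 4)))²/(5*(1 + (3 + 4)²)²)*7712 = -(-1 + 7²*(-1 + 7))²/(5*(1 + 7²)²)*7712 = -(-1 + 49*6)²/(5*(1 + 49)²)*7712 = -⅕*(-1 + 294)²/50²*7712 = -⅕*1/2500*293²*7712 = -⅕*1/2500*85849*7712 = -85849/12500*7712 = -165516872/3125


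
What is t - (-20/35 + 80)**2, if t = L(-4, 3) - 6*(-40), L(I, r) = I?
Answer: -297572/49 ≈ -6072.9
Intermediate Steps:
t = 236 (t = -4 - 6*(-40) = -4 + 240 = 236)
t - (-20/35 + 80)**2 = 236 - (-20/35 + 80)**2 = 236 - (-20*1/35 + 80)**2 = 236 - (-4/7 + 80)**2 = 236 - (556/7)**2 = 236 - 1*309136/49 = 236 - 309136/49 = -297572/49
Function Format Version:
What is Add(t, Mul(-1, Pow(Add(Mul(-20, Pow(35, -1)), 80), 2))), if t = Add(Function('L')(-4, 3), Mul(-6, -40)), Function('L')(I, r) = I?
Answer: Rational(-297572, 49) ≈ -6072.9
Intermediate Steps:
t = 236 (t = Add(-4, Mul(-6, -40)) = Add(-4, 240) = 236)
Add(t, Mul(-1, Pow(Add(Mul(-20, Pow(35, -1)), 80), 2))) = Add(236, Mul(-1, Pow(Add(Mul(-20, Pow(35, -1)), 80), 2))) = Add(236, Mul(-1, Pow(Add(Mul(-20, Rational(1, 35)), 80), 2))) = Add(236, Mul(-1, Pow(Add(Rational(-4, 7), 80), 2))) = Add(236, Mul(-1, Pow(Rational(556, 7), 2))) = Add(236, Mul(-1, Rational(309136, 49))) = Add(236, Rational(-309136, 49)) = Rational(-297572, 49)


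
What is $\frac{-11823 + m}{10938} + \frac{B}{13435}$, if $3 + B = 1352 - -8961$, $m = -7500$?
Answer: $- \frac{9788915}{9796802} \approx -0.9992$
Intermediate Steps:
$B = 10310$ ($B = -3 + \left(1352 - -8961\right) = -3 + \left(1352 + 8961\right) = -3 + 10313 = 10310$)
$\frac{-11823 + m}{10938} + \frac{B}{13435} = \frac{-11823 - 7500}{10938} + \frac{10310}{13435} = \left(-19323\right) \frac{1}{10938} + 10310 \cdot \frac{1}{13435} = - \frac{6441}{3646} + \frac{2062}{2687} = - \frac{9788915}{9796802}$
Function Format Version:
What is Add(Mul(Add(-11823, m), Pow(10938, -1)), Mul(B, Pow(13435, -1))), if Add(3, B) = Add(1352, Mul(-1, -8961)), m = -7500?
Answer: Rational(-9788915, 9796802) ≈ -0.99920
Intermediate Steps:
B = 10310 (B = Add(-3, Add(1352, Mul(-1, -8961))) = Add(-3, Add(1352, 8961)) = Add(-3, 10313) = 10310)
Add(Mul(Add(-11823, m), Pow(10938, -1)), Mul(B, Pow(13435, -1))) = Add(Mul(Add(-11823, -7500), Pow(10938, -1)), Mul(10310, Pow(13435, -1))) = Add(Mul(-19323, Rational(1, 10938)), Mul(10310, Rational(1, 13435))) = Add(Rational(-6441, 3646), Rational(2062, 2687)) = Rational(-9788915, 9796802)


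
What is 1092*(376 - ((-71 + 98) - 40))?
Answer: 424788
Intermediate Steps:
1092*(376 - ((-71 + 98) - 40)) = 1092*(376 - (27 - 40)) = 1092*(376 - 1*(-13)) = 1092*(376 + 13) = 1092*389 = 424788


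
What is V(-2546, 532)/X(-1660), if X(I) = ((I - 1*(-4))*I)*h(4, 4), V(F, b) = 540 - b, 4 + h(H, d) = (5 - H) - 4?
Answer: -1/2405340 ≈ -4.1574e-7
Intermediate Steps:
h(H, d) = -3 - H (h(H, d) = -4 + ((5 - H) - 4) = -4 + (1 - H) = -3 - H)
X(I) = -7*I*(4 + I) (X(I) = ((I - 1*(-4))*I)*(-3 - 1*4) = ((I + 4)*I)*(-3 - 4) = ((4 + I)*I)*(-7) = (I*(4 + I))*(-7) = -7*I*(4 + I))
V(-2546, 532)/X(-1660) = (540 - 1*532)/((-7*(-1660)*(4 - 1660))) = (540 - 532)/((-7*(-1660)*(-1656))) = 8/(-19242720) = 8*(-1/19242720) = -1/2405340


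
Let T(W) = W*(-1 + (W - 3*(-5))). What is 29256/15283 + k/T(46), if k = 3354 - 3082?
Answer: 10612942/5272635 ≈ 2.0128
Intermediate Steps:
k = 272
T(W) = W*(14 + W) (T(W) = W*(-1 + (W + 15)) = W*(-1 + (15 + W)) = W*(14 + W))
29256/15283 + k/T(46) = 29256/15283 + 272/((46*(14 + 46))) = 29256*(1/15283) + 272/((46*60)) = 29256/15283 + 272/2760 = 29256/15283 + 272*(1/2760) = 29256/15283 + 34/345 = 10612942/5272635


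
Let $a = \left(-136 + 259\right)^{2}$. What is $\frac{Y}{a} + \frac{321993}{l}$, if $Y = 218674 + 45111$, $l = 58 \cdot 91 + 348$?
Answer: $\frac{6355486507}{85115754} \approx 74.669$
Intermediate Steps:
$a = 15129$ ($a = 123^{2} = 15129$)
$l = 5626$ ($l = 5278 + 348 = 5626$)
$Y = 263785$
$\frac{Y}{a} + \frac{321993}{l} = \frac{263785}{15129} + \frac{321993}{5626} = \frac{6355486507}{85115754}$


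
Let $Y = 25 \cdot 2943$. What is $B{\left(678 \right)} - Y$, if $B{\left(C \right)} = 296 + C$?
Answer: $-72601$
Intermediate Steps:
$Y = 73575$
$B{\left(678 \right)} - Y = \left(296 + 678\right) - 73575 = 974 - 73575 = -72601$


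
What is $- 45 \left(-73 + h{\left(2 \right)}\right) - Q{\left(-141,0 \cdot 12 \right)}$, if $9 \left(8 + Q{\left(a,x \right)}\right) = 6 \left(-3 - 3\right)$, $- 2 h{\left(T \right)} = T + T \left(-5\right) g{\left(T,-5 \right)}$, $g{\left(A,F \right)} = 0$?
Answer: $3342$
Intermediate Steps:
$h{\left(T \right)} = - \frac{T}{2}$ ($h{\left(T \right)} = - \frac{T + T \left(-5\right) 0}{2} = - \frac{T + - 5 T 0}{2} = - \frac{T + 0}{2} = - \frac{T}{2}$)
$Q{\left(a,x \right)} = -12$ ($Q{\left(a,x \right)} = -8 + \frac{6 \left(-3 - 3\right)}{9} = -8 + \frac{6 \left(-6\right)}{9} = -8 + \frac{1}{9} \left(-36\right) = -8 - 4 = -12$)
$- 45 \left(-73 + h{\left(2 \right)}\right) - Q{\left(-141,0 \cdot 12 \right)} = - 45 \left(-73 - 1\right) - -12 = - 45 \left(-73 - 1\right) + 12 = \left(-45\right) \left(-74\right) + 12 = 3330 + 12 = 3342$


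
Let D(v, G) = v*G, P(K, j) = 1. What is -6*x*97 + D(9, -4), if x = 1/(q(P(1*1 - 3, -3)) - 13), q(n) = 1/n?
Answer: 25/2 ≈ 12.500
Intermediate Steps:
D(v, G) = G*v
x = -1/12 (x = 1/(1/1 - 13) = 1/(1 - 13) = 1/(-12) = -1/12 ≈ -0.083333)
-6*x*97 + D(9, -4) = -6*(-1/12)*97 - 4*9 = (½)*97 - 36 = 97/2 - 36 = 25/2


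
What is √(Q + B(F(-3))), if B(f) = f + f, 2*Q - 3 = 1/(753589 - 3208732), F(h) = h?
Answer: 4*I*√1695298337787/2455143 ≈ 2.1213*I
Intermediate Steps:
Q = 3682714/2455143 (Q = 3/2 + 1/(2*(753589 - 3208732)) = 3/2 + (½)/(-2455143) = 3/2 + (½)*(-1/2455143) = 3/2 - 1/4910286 = 3682714/2455143 ≈ 1.5000)
B(f) = 2*f
√(Q + B(F(-3))) = √(3682714/2455143 + 2*(-3)) = √(3682714/2455143 - 6) = √(-11048144/2455143) = 4*I*√1695298337787/2455143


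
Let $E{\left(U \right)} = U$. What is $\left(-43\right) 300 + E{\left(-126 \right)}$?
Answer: $-13026$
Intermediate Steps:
$\left(-43\right) 300 + E{\left(-126 \right)} = \left(-43\right) 300 - 126 = -12900 - 126 = -13026$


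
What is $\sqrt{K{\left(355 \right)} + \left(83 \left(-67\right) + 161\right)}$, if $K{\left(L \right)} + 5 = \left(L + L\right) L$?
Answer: $9 \sqrt{3045} \approx 496.63$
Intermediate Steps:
$K{\left(L \right)} = -5 + 2 L^{2}$ ($K{\left(L \right)} = -5 + \left(L + L\right) L = -5 + 2 L L = -5 + 2 L^{2}$)
$\sqrt{K{\left(355 \right)} + \left(83 \left(-67\right) + 161\right)} = \sqrt{\left(-5 + 2 \cdot 355^{2}\right) + \left(83 \left(-67\right) + 161\right)} = \sqrt{\left(-5 + 2 \cdot 126025\right) + \left(-5561 + 161\right)} = \sqrt{\left(-5 + 252050\right) - 5400} = \sqrt{252045 - 5400} = \sqrt{246645} = 9 \sqrt{3045}$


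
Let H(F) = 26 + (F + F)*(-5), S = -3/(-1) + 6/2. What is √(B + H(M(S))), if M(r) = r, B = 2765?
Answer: √2731 ≈ 52.259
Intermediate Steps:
S = 6 (S = -3*(-1) + 6*(½) = 3 + 3 = 6)
H(F) = 26 - 10*F (H(F) = 26 + (2*F)*(-5) = 26 - 10*F)
√(B + H(M(S))) = √(2765 + (26 - 10*6)) = √(2765 + (26 - 60)) = √(2765 - 34) = √2731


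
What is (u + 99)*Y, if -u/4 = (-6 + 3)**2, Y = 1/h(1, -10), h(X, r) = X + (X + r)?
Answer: -63/8 ≈ -7.8750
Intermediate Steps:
h(X, r) = r + 2*X
Y = -1/8 (Y = 1/(-10 + 2*1) = 1/(-10 + 2) = 1/(-8) = -1/8 ≈ -0.12500)
u = -36 (u = -4*(-6 + 3)**2 = -4*(-3)**2 = -4*9 = -36)
(u + 99)*Y = (-36 + 99)*(-1/8) = 63*(-1/8) = -63/8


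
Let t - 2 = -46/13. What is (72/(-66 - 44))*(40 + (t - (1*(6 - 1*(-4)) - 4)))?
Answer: -15192/715 ≈ -21.248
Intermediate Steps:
t = -20/13 (t = 2 - 46/13 = -20/13 ≈ -1.5385)
(72/(-66 - 44))*(40 + (t - (1*(6 - 1*(-4)) - 4))) = (72/(-66 - 44))*(40 + (-20/13 - (1*(6 - 1*(-4)) - 4))) = (72/(-110))*(40 + (-20/13 - (1*(6 + 4) - 4))) = (72*(-1/110))*(40 + (-20/13 - (1*10 - 4))) = -36*(40 + (-20/13 - (10 - 4)))/55 = -36*(40 + (-20/13 - 1*6))/55 = -36*(40 + (-20/13 - 6))/55 = -36*(40 - 98/13)/55 = -36/55*422/13 = -15192/715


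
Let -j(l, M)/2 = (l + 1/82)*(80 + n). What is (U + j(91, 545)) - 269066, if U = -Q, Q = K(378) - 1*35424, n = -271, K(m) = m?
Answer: -8169387/41 ≈ -1.9925e+5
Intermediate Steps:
Q = -35046 (Q = 378 - 1*35424 = 378 - 35424 = -35046)
j(l, M) = 191/41 + 382*l (j(l, M) = -2*(l + 1/82)*(80 - 271) = -2*(l + 1/82)*(-191) = -2*(1/82 + l)*(-191) = -2*(-191/82 - 191*l) = 191/41 + 382*l)
U = 35046 (U = -1*(-35046) = 35046)
(U + j(91, 545)) - 269066 = (35046 + (191/41 + 382*91)) - 269066 = (35046 + (191/41 + 34762)) - 269066 = (35046 + 1425433/41) - 269066 = 2862319/41 - 269066 = -8169387/41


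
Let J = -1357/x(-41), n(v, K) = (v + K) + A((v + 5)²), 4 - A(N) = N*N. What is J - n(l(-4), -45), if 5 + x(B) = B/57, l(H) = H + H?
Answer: 119729/326 ≈ 367.27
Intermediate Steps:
l(H) = 2*H
x(B) = -5 + B/57
A(N) = 4 - N² (A(N) = 4 - N*N = 4 - N²)
n(v, K) = 4 + K + v - (5 + v)⁴ (n(v, K) = (v + K) + (4 - ((v + 5)²)²) = (K + v) + (4 - ((5 + v)²)²) = (K + v) + (4 - (5 + v)⁴) = 4 + K + v - (5 + v)⁴)
J = 77349/326 (J = -1357/(-5 + (1/57)*(-41)) = -1357/(-5 - 41/57) = -1357/(-326/57) = -1357*(-57/326) = 77349/326 ≈ 237.27)
J - n(l(-4), -45) = 77349/326 - (4 - 45 + 2*(-4) - (5 + 2*(-4))⁴) = 77349/326 - (4 - 45 - 8 - (5 - 8)⁴) = 77349/326 - (4 - 45 - 8 - 1*(-3)⁴) = 77349/326 - (4 - 45 - 8 - 1*81) = 77349/326 - (4 - 45 - 8 - 81) = 77349/326 - 1*(-130) = 77349/326 + 130 = 119729/326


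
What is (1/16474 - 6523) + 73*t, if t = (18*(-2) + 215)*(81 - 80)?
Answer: 107805857/16474 ≈ 6544.0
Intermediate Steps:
t = 179 (t = (-36 + 215)*1 = 179*1 = 179)
(1/16474 - 6523) + 73*t = (1/16474 - 6523) + 73*179 = (1/16474 - 6523) + 13067 = -107459901/16474 + 13067 = 107805857/16474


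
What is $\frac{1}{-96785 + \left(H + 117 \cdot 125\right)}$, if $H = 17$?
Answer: $- \frac{1}{82143} \approx -1.2174 \cdot 10^{-5}$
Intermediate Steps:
$\frac{1}{-96785 + \left(H + 117 \cdot 125\right)} = \frac{1}{-96785 + \left(17 + 117 \cdot 125\right)} = \frac{1}{-96785 + \left(17 + 14625\right)} = \frac{1}{-96785 + 14642} = \frac{1}{-82143} = - \frac{1}{82143}$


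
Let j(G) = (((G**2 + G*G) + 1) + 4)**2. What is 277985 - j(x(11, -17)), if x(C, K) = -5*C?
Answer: -36385040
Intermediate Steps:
j(G) = (5 + 2*G**2)**2 (j(G) = (((G**2 + G**2) + 1) + 4)**2 = ((2*G**2 + 1) + 4)**2 = ((1 + 2*G**2) + 4)**2 = (5 + 2*G**2)**2)
277985 - j(x(11, -17)) = 277985 - (5 + 2*(-5*11)**2)**2 = 277985 - (5 + 2*(-55)**2)**2 = 277985 - (5 + 2*3025)**2 = 277985 - (5 + 6050)**2 = 277985 - 1*6055**2 = 277985 - 1*36663025 = 277985 - 36663025 = -36385040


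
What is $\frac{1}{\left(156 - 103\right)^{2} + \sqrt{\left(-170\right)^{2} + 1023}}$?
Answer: $\frac{2809}{7860558} - \frac{\sqrt{29923}}{7860558} \approx 0.00033535$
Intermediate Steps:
$\frac{1}{\left(156 - 103\right)^{2} + \sqrt{\left(-170\right)^{2} + 1023}} = \frac{1}{53^{2} + \sqrt{28900 + 1023}} = \frac{1}{2809 + \sqrt{29923}}$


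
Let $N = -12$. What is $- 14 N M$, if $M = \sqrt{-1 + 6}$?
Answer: $168 \sqrt{5} \approx 375.66$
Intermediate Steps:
$M = \sqrt{5} \approx 2.2361$
$- 14 N M = \left(-14\right) \left(-12\right) \sqrt{5} = 168 \sqrt{5}$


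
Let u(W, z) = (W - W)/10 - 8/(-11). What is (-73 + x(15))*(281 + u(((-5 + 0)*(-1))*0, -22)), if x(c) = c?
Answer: -179742/11 ≈ -16340.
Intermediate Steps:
u(W, z) = 8/11 (u(W, z) = 0*(⅒) - 8*(-1/11) = 0 + 8/11 = 8/11)
(-73 + x(15))*(281 + u(((-5 + 0)*(-1))*0, -22)) = (-73 + 15)*(281 + 8/11) = -58*3099/11 = -179742/11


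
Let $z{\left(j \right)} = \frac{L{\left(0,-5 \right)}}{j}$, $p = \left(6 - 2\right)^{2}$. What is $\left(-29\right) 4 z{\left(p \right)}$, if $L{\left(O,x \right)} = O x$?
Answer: $0$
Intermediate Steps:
$p = 16$ ($p = 4^{2} = 16$)
$z{\left(j \right)} = 0$ ($z{\left(j \right)} = \frac{0 \left(-5\right)}{j} = \frac{0}{j} = 0$)
$\left(-29\right) 4 z{\left(p \right)} = \left(-29\right) 4 \cdot 0 = \left(-116\right) 0 = 0$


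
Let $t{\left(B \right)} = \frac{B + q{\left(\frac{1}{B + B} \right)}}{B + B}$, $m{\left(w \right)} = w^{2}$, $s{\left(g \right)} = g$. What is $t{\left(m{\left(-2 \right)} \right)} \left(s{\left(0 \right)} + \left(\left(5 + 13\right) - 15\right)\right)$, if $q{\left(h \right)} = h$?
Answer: $\frac{99}{64} \approx 1.5469$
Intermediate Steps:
$t{\left(B \right)} = \frac{B + \frac{1}{2 B}}{2 B}$ ($t{\left(B \right)} = \frac{B + \frac{1}{B + B}}{B + B} = \frac{B + \frac{1}{2 B}}{2 B}$)
$t{\left(m{\left(-2 \right)} \right)} \left(s{\left(0 \right)} + \left(\left(5 + 13\right) - 15\right)\right) = \left(\frac{1}{2} + \frac{1}{4 \cdot 16}\right) \left(0 + \left(\left(5 + 13\right) - 15\right)\right) = \left(\frac{1}{2} + \frac{1}{4 \cdot 16}\right) \left(0 + \left(18 - 15\right)\right) = \left(\frac{1}{2} + \frac{1}{4} \cdot \frac{1}{16}\right) \left(0 + 3\right) = \left(\frac{1}{2} + \frac{1}{64}\right) 3 = \frac{33}{64} \cdot 3 = \frac{99}{64}$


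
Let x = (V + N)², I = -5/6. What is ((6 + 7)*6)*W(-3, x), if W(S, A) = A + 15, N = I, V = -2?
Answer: 10777/6 ≈ 1796.2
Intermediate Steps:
I = -⅚ (I = -5*⅙ = -⅚ ≈ -0.83333)
N = -⅚ ≈ -0.83333
x = 289/36 (x = (-2 - ⅚)² = (-17/6)² = 289/36 ≈ 8.0278)
W(S, A) = 15 + A
((6 + 7)*6)*W(-3, x) = ((6 + 7)*6)*(15 + 289/36) = (13*6)*(829/36) = 78*(829/36) = 10777/6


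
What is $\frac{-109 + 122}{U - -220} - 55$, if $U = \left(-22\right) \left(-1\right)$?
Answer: $- \frac{13297}{242} \approx -54.946$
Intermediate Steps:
$U = 22$
$\frac{-109 + 122}{U - -220} - 55 = \frac{-109 + 122}{22 - -220} - 55 = \frac{13}{22 + 220} - 55 = \frac{13}{242} - 55 = - \frac{13297}{242}$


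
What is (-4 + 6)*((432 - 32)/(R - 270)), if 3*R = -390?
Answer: -2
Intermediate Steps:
R = -130 (R = (1/3)*(-390) = -130)
(-4 + 6)*((432 - 32)/(R - 270)) = (-4 + 6)*((432 - 32)/(-130 - 270)) = 2*(400/(-400)) = 2*(400*(-1/400)) = 2*(-1) = -2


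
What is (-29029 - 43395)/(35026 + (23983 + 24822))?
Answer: -6584/7621 ≈ -0.86393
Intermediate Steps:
(-29029 - 43395)/(35026 + (23983 + 24822)) = -72424/(35026 + 48805) = -72424/83831 = -72424*1/83831 = -6584/7621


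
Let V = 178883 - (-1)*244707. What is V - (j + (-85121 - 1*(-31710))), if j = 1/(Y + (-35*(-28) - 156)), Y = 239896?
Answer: 114823680719/240720 ≈ 4.7700e+5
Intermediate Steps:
j = 1/240720 (j = 1/(239896 + (-35*(-28) - 156)) = 1/(239896 + (980 - 156)) = 1/(239896 + 824) = 1/240720 ≈ 4.1542e-6)
V = 423590 (V = 178883 - 1*(-244707) = 178883 + 244707 = 423590)
V - (j + (-85121 - 1*(-31710))) = 423590 - (1/240720 + (-85121 - 1*(-31710))) = 423590 - (1/240720 + (-85121 + 31710)) = 423590 - (1/240720 - 53411) = 423590 - 1*(-12857095919/240720) = 423590 + 12857095919/240720 = 114823680719/240720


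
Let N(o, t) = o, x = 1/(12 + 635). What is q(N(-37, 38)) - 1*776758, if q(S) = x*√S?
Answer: -776758 + I*√37/647 ≈ -7.7676e+5 + 0.0094015*I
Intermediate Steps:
x = 1/647 ≈ 0.0015456
q(S) = √S/647
q(N(-37, 38)) - 1*776758 = √(-37)/647 - 1*776758 = (I*√37)/647 - 776758 = I*√37/647 - 776758 = -776758 + I*√37/647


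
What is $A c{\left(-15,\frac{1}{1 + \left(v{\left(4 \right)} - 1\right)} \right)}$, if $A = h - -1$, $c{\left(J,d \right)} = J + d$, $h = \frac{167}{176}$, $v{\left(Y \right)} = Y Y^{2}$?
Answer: $- \frac{328937}{11264} \approx -29.203$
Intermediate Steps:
$v{\left(Y \right)} = Y^{3}$
$h = \frac{167}{176}$ ($h = 167 \cdot \frac{1}{176} = \frac{167}{176} \approx 0.94886$)
$A = \frac{343}{176}$ ($A = \frac{167}{176} - -1 = \frac{167}{176} + 1 = \frac{343}{176} \approx 1.9489$)
$A c{\left(-15,\frac{1}{1 + \left(v{\left(4 \right)} - 1\right)} \right)} = \frac{343 \left(-15 + \frac{1}{1 + \left(4^{3} - 1\right)}\right)}{176} = \frac{343 \left(-15 + \frac{1}{1 + \left(64 - 1\right)}\right)}{176} = \frac{343 \left(-15 + \frac{1}{1 + 63}\right)}{176} = \frac{343 \left(-15 + \frac{1}{64}\right)}{176} = \frac{343}{176} \left(- \frac{959}{64}\right) = - \frac{328937}{11264}$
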